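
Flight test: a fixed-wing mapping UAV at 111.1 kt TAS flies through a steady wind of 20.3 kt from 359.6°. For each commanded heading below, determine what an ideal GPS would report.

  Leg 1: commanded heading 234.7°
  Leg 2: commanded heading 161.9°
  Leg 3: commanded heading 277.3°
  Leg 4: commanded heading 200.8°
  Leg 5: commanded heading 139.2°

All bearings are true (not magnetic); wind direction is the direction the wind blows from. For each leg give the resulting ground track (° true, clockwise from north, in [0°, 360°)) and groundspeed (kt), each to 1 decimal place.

Leg 1: heading 234.7°; drift -7.7° → track 227.0°, groundspeed 123.8 kt
Leg 2: heading 161.9°; drift +2.7° → track 164.6°, groundspeed 130.6 kt
Leg 3: heading 277.3°; drift -10.5° → track 266.8°, groundspeed 110.2 kt
Leg 4: heading 200.8°; drift -3.2° → track 197.6°, groundspeed 130.2 kt
Leg 5: heading 139.2°; drift +5.9° → track 145.1°, groundspeed 127.2 kt

Leg 1: track=227.0°, groundspeed=123.8 kt
Leg 2: track=164.6°, groundspeed=130.6 kt
Leg 3: track=266.8°, groundspeed=110.2 kt
Leg 4: track=197.6°, groundspeed=130.2 kt
Leg 5: track=145.1°, groundspeed=127.2 kt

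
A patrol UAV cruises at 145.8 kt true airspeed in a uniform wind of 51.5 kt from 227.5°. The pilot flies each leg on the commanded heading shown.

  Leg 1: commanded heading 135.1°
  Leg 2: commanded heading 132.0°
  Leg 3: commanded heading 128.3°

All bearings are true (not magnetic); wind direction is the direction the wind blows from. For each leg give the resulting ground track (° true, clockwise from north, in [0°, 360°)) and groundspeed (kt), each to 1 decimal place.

Leg 1: heading 135.1°; drift -19.2° → track 115.9°, groundspeed 156.6 kt
Leg 2: heading 132.0°; drift -18.8° → track 113.2°, groundspeed 159.2 kt
Leg 3: heading 128.3°; drift -18.3° → track 110.0°, groundspeed 162.2 kt

Leg 1: track=115.9°, groundspeed=156.6 kt
Leg 2: track=113.2°, groundspeed=159.2 kt
Leg 3: track=110.0°, groundspeed=162.2 kt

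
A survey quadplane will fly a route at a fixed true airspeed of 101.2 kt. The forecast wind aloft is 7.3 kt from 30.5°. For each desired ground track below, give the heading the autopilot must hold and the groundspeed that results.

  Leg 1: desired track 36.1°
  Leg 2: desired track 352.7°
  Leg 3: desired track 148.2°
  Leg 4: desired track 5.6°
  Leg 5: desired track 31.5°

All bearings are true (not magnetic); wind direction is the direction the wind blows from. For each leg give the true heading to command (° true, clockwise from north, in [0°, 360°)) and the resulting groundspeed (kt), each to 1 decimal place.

Leg 1: heading=35.7°, groundspeed=93.9 kt
Leg 2: heading=355.2°, groundspeed=95.3 kt
Leg 3: heading=144.5°, groundspeed=104.4 kt
Leg 4: heading=7.3°, groundspeed=94.5 kt
Leg 5: heading=31.4°, groundspeed=93.9 kt

Leg 1: desired track 36.1°; wind correction -0.4° → command heading 35.7°, groundspeed 93.9 kt
Leg 2: desired track 352.7°; wind correction +2.5° → command heading 355.2°, groundspeed 95.3 kt
Leg 3: desired track 148.2°; wind correction -3.7° → command heading 144.5°, groundspeed 104.4 kt
Leg 4: desired track 5.6°; wind correction +1.7° → command heading 7.3°, groundspeed 94.5 kt
Leg 5: desired track 31.5°; wind correction -0.1° → command heading 31.4°, groundspeed 93.9 kt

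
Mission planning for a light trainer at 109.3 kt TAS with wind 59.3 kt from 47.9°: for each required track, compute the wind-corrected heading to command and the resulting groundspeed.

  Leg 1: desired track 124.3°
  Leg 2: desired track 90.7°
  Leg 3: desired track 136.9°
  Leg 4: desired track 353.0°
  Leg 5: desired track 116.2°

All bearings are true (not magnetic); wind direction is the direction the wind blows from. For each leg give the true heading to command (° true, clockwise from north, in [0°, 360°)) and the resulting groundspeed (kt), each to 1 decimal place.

Leg 1: desired track 124.3°; wind correction -31.8° → command heading 92.5°, groundspeed 78.9 kt
Leg 2: desired track 90.7°; wind correction -21.6° → command heading 69.1°, groundspeed 58.1 kt
Leg 3: desired track 136.9°; wind correction -32.9° → command heading 104.0°, groundspeed 90.8 kt
Leg 4: desired track 353.0°; wind correction +26.4° → command heading 19.4°, groundspeed 63.8 kt
Leg 5: desired track 116.2°; wind correction -30.3° → command heading 85.9°, groundspeed 72.5 kt

Leg 1: heading=92.5°, groundspeed=78.9 kt
Leg 2: heading=69.1°, groundspeed=58.1 kt
Leg 3: heading=104.0°, groundspeed=90.8 kt
Leg 4: heading=19.4°, groundspeed=63.8 kt
Leg 5: heading=85.9°, groundspeed=72.5 kt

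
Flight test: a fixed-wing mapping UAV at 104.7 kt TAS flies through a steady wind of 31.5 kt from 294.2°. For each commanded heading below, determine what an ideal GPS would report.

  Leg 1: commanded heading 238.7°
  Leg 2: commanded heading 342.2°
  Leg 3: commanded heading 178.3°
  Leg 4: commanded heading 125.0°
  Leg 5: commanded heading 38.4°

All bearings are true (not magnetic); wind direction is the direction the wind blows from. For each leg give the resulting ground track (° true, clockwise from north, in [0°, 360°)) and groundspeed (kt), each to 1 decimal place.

Leg 1: track=222.1°, groundspeed=90.7 kt
Leg 2: track=357.8°, groundspeed=86.8 kt
Leg 3: track=164.8°, groundspeed=121.8 kt
Leg 4: track=122.5°, groundspeed=135.8 kt
Leg 5: track=53.6°, groundspeed=116.5 kt

Leg 1: heading 238.7°; drift -16.6° → track 222.1°, groundspeed 90.7 kt
Leg 2: heading 342.2°; drift +15.6° → track 357.8°, groundspeed 86.8 kt
Leg 3: heading 178.3°; drift -13.5° → track 164.8°, groundspeed 121.8 kt
Leg 4: heading 125.0°; drift -2.5° → track 122.5°, groundspeed 135.8 kt
Leg 5: heading 38.4°; drift +15.2° → track 53.6°, groundspeed 116.5 kt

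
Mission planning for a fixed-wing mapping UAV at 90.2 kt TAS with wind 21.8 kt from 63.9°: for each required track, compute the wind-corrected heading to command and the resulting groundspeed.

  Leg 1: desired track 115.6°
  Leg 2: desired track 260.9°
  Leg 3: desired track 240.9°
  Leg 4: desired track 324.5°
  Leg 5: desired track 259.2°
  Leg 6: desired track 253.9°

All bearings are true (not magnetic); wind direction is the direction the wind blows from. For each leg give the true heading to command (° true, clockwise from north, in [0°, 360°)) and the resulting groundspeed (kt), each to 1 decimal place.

Leg 1: desired track 115.6°; wind correction -10.9° → command heading 104.7°, groundspeed 75.1 kt
Leg 2: desired track 260.9°; wind correction +4.1° → command heading 265.0°, groundspeed 110.8 kt
Leg 3: desired track 240.9°; wind correction -0.7° → command heading 240.2°, groundspeed 112.0 kt
Leg 4: desired track 324.5°; wind correction +13.8° → command heading 338.3°, groundspeed 91.2 kt
Leg 5: desired track 259.2°; wind correction +3.7° → command heading 262.9°, groundspeed 111.0 kt
Leg 6: desired track 253.9°; wind correction +2.4° → command heading 256.3°, groundspeed 111.6 kt

Leg 1: heading=104.7°, groundspeed=75.1 kt
Leg 2: heading=265.0°, groundspeed=110.8 kt
Leg 3: heading=240.2°, groundspeed=112.0 kt
Leg 4: heading=338.3°, groundspeed=91.2 kt
Leg 5: heading=262.9°, groundspeed=111.0 kt
Leg 6: heading=256.3°, groundspeed=111.6 kt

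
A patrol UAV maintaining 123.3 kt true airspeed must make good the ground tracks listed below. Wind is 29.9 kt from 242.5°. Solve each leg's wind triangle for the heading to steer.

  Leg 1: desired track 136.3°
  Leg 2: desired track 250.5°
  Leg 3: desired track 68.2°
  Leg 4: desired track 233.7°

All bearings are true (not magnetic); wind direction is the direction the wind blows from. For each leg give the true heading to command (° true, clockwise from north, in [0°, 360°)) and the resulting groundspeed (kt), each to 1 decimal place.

Leg 1: desired track 136.3°; wind correction +13.5° → command heading 149.8°, groundspeed 128.3 kt
Leg 2: desired track 250.5°; wind correction -1.9° → command heading 248.6°, groundspeed 93.6 kt
Leg 3: desired track 68.2°; wind correction +1.4° → command heading 69.6°, groundspeed 153.0 kt
Leg 4: desired track 233.7°; wind correction +2.1° → command heading 235.8°, groundspeed 93.7 kt

Leg 1: heading=149.8°, groundspeed=128.3 kt
Leg 2: heading=248.6°, groundspeed=93.6 kt
Leg 3: heading=69.6°, groundspeed=153.0 kt
Leg 4: heading=235.8°, groundspeed=93.7 kt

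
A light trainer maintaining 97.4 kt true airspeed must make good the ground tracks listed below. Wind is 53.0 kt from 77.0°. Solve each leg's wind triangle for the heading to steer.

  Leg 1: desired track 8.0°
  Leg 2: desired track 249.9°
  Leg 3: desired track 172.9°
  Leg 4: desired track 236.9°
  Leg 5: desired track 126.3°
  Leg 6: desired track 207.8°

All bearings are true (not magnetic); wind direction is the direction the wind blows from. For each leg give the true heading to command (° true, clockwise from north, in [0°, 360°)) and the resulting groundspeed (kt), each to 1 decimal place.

Leg 1: heading=38.5°, groundspeed=64.9 kt
Leg 2: heading=246.0°, groundspeed=149.8 kt
Leg 3: heading=140.1°, groundspeed=87.3 kt
Leg 4: heading=226.1°, groundspeed=145.5 kt
Leg 5: heading=101.9°, groundspeed=54.2 kt
Leg 6: heading=183.5°, groundspeed=123.4 kt

Leg 1: desired track 8.0°; wind correction +30.5° → command heading 38.5°, groundspeed 64.9 kt
Leg 2: desired track 249.9°; wind correction -3.9° → command heading 246.0°, groundspeed 149.8 kt
Leg 3: desired track 172.9°; wind correction -32.8° → command heading 140.1°, groundspeed 87.3 kt
Leg 4: desired track 236.9°; wind correction -10.8° → command heading 226.1°, groundspeed 145.5 kt
Leg 5: desired track 126.3°; wind correction -24.4° → command heading 101.9°, groundspeed 54.2 kt
Leg 6: desired track 207.8°; wind correction -24.3° → command heading 183.5°, groundspeed 123.4 kt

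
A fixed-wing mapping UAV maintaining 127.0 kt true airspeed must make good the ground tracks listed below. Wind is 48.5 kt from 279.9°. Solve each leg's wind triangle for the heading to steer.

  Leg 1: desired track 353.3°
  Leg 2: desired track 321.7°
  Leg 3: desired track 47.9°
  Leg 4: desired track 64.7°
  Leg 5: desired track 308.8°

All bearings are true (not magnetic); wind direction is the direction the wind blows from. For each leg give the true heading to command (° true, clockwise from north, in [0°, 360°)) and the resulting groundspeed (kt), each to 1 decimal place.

Leg 1: desired track 353.3°; wind correction -21.5° → command heading 331.8°, groundspeed 104.3 kt
Leg 2: desired track 321.7°; wind correction -14.7° → command heading 307.0°, groundspeed 86.7 kt
Leg 3: desired track 47.9°; wind correction -17.5° → command heading 30.4°, groundspeed 151.0 kt
Leg 4: desired track 64.7°; wind correction -12.7° → command heading 52.0°, groundspeed 163.5 kt
Leg 5: desired track 308.8°; wind correction -10.6° → command heading 298.2°, groundspeed 82.4 kt

Leg 1: heading=331.8°, groundspeed=104.3 kt
Leg 2: heading=307.0°, groundspeed=86.7 kt
Leg 3: heading=30.4°, groundspeed=151.0 kt
Leg 4: heading=52.0°, groundspeed=163.5 kt
Leg 5: heading=298.2°, groundspeed=82.4 kt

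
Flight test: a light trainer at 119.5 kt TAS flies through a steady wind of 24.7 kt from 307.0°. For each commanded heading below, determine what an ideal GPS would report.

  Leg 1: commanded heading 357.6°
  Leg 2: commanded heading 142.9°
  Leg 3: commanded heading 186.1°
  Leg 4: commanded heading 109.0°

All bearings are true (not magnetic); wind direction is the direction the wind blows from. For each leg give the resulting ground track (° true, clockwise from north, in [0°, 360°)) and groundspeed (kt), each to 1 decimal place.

Leg 1: heading 357.6°; drift +10.4° → track 8.0°, groundspeed 105.6 kt
Leg 2: heading 142.9°; drift -2.7° → track 140.2°, groundspeed 143.4 kt
Leg 3: heading 186.1°; drift -9.1° → track 177.0°, groundspeed 133.9 kt
Leg 4: heading 109.0°; drift +3.1° → track 112.1°, groundspeed 143.2 kt

Leg 1: track=8.0°, groundspeed=105.6 kt
Leg 2: track=140.2°, groundspeed=143.4 kt
Leg 3: track=177.0°, groundspeed=133.9 kt
Leg 4: track=112.1°, groundspeed=143.2 kt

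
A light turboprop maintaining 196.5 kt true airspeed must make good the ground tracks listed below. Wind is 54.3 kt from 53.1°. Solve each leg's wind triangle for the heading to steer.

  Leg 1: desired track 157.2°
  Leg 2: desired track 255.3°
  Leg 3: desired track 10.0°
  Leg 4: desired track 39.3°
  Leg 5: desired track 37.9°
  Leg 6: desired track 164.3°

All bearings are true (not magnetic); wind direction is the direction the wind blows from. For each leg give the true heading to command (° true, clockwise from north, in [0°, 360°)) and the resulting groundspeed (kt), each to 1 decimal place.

Leg 1: desired track 157.2°; wind correction -15.5° → command heading 141.7°, groundspeed 202.5 kt
Leg 2: desired track 255.3°; wind correction +6.0° → command heading 261.3°, groundspeed 245.7 kt
Leg 3: desired track 10.0°; wind correction +10.9° → command heading 20.9°, groundspeed 153.3 kt
Leg 4: desired track 39.3°; wind correction +3.8° → command heading 43.1°, groundspeed 143.3 kt
Leg 5: desired track 37.9°; wind correction +4.2° → command heading 42.1°, groundspeed 143.6 kt
Leg 6: desired track 164.3°; wind correction -14.9° → command heading 149.4°, groundspeed 209.5 kt

Leg 1: heading=141.7°, groundspeed=202.5 kt
Leg 2: heading=261.3°, groundspeed=245.7 kt
Leg 3: heading=20.9°, groundspeed=153.3 kt
Leg 4: heading=43.1°, groundspeed=143.3 kt
Leg 5: heading=42.1°, groundspeed=143.6 kt
Leg 6: heading=149.4°, groundspeed=209.5 kt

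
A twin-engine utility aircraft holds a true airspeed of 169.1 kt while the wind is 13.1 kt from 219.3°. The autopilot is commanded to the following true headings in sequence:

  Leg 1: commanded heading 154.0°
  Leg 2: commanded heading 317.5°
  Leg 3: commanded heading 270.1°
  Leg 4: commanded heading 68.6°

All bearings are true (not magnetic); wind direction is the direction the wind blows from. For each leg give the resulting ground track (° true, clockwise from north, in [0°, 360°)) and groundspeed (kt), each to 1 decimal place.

Leg 1: track=149.8°, groundspeed=164.1 kt
Leg 2: track=321.8°, groundspeed=171.5 kt
Leg 3: track=273.7°, groundspeed=161.1 kt
Leg 4: track=66.6°, groundspeed=180.6 kt

Leg 1: heading 154.0°; drift -4.2° → track 149.8°, groundspeed 164.1 kt
Leg 2: heading 317.5°; drift +4.3° → track 321.8°, groundspeed 171.5 kt
Leg 3: heading 270.1°; drift +3.6° → track 273.7°, groundspeed 161.1 kt
Leg 4: heading 68.6°; drift -2.0° → track 66.6°, groundspeed 180.6 kt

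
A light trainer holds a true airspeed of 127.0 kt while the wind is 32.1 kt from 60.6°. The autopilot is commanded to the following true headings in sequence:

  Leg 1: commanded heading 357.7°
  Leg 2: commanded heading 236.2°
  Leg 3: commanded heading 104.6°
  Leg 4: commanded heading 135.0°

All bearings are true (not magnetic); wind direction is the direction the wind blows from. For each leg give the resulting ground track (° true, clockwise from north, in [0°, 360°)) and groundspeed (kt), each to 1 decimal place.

Leg 1: heading 357.7°; drift -14.3° → track 343.4°, groundspeed 116.0 kt
Leg 2: heading 236.2°; drift +0.9° → track 237.1°, groundspeed 159.0 kt
Leg 3: heading 104.6°; drift +12.1° → track 116.7°, groundspeed 106.3 kt
Leg 4: heading 135.0°; drift +14.6° → track 149.6°, groundspeed 122.3 kt

Leg 1: track=343.4°, groundspeed=116.0 kt
Leg 2: track=237.1°, groundspeed=159.0 kt
Leg 3: track=116.7°, groundspeed=106.3 kt
Leg 4: track=149.6°, groundspeed=122.3 kt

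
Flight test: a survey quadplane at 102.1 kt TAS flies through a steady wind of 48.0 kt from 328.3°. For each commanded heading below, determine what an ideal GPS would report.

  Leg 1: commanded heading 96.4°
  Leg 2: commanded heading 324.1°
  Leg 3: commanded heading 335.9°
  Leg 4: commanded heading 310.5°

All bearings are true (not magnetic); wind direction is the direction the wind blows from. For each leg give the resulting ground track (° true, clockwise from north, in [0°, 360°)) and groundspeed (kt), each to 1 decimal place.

Leg 1: track=112.4°, groundspeed=137.0 kt
Leg 2: track=320.4°, groundspeed=54.3 kt
Leg 3: track=342.5°, groundspeed=54.9 kt
Leg 4: track=295.9°, groundspeed=58.3 kt

Leg 1: heading 96.4°; drift +16.0° → track 112.4°, groundspeed 137.0 kt
Leg 2: heading 324.1°; drift -3.7° → track 320.4°, groundspeed 54.3 kt
Leg 3: heading 335.9°; drift +6.6° → track 342.5°, groundspeed 54.9 kt
Leg 4: heading 310.5°; drift -14.6° → track 295.9°, groundspeed 58.3 kt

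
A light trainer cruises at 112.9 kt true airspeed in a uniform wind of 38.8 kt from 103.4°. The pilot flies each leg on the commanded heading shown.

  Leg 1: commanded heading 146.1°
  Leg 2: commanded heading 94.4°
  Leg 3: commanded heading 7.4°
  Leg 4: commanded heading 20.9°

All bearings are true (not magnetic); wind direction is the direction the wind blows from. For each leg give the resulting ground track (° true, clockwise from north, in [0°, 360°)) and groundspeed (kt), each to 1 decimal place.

Leg 1: heading 146.1°; drift +17.3° → track 163.4°, groundspeed 88.4 kt
Leg 2: heading 94.4°; drift -4.7° → track 89.7°, groundspeed 74.8 kt
Leg 3: heading 7.4°; drift -18.3° → track 349.1°, groundspeed 123.2 kt
Leg 4: heading 20.9°; drift -19.6° → track 1.3°, groundspeed 114.5 kt

Leg 1: track=163.4°, groundspeed=88.4 kt
Leg 2: track=89.7°, groundspeed=74.8 kt
Leg 3: track=349.1°, groundspeed=123.2 kt
Leg 4: track=1.3°, groundspeed=114.5 kt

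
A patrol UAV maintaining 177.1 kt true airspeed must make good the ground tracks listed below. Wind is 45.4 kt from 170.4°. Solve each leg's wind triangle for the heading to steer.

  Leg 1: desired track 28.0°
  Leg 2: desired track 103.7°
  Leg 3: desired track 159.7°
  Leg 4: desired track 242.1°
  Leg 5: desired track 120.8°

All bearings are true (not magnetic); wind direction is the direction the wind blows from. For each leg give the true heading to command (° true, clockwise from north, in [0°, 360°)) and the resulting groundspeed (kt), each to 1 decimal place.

Leg 1: heading=37.0°, groundspeed=210.9 kt
Leg 2: heading=117.3°, groundspeed=154.2 kt
Leg 3: heading=162.4°, groundspeed=132.3 kt
Leg 4: heading=228.0°, groundspeed=157.5 kt
Leg 5: heading=132.1°, groundspeed=144.3 kt

Leg 1: desired track 28.0°; wind correction +9.0° → command heading 37.0°, groundspeed 210.9 kt
Leg 2: desired track 103.7°; wind correction +13.6° → command heading 117.3°, groundspeed 154.2 kt
Leg 3: desired track 159.7°; wind correction +2.7° → command heading 162.4°, groundspeed 132.3 kt
Leg 4: desired track 242.1°; wind correction -14.1° → command heading 228.0°, groundspeed 157.5 kt
Leg 5: desired track 120.8°; wind correction +11.3° → command heading 132.1°, groundspeed 144.3 kt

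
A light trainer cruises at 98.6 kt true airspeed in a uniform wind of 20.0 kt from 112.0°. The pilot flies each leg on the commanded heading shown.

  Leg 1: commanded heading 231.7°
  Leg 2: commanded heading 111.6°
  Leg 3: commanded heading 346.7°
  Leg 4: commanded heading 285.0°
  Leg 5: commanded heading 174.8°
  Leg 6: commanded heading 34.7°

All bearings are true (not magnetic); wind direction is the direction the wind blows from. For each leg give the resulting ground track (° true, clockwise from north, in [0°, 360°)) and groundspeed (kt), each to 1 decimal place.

Leg 1: track=240.8°, groundspeed=109.9 kt
Leg 2: track=111.5°, groundspeed=78.6 kt
Leg 3: track=338.3°, groundspeed=111.4 kt
Leg 4: track=286.2°, groundspeed=118.5 kt
Leg 5: track=186.0°, groundspeed=91.2 kt
Leg 6: track=23.0°, groundspeed=96.2 kt

Leg 1: heading 231.7°; drift +9.1° → track 240.8°, groundspeed 109.9 kt
Leg 2: heading 111.6°; drift -0.1° → track 111.5°, groundspeed 78.6 kt
Leg 3: heading 346.7°; drift -8.4° → track 338.3°, groundspeed 111.4 kt
Leg 4: heading 285.0°; drift +1.2° → track 286.2°, groundspeed 118.5 kt
Leg 5: heading 174.8°; drift +11.2° → track 186.0°, groundspeed 91.2 kt
Leg 6: heading 34.7°; drift -11.7° → track 23.0°, groundspeed 96.2 kt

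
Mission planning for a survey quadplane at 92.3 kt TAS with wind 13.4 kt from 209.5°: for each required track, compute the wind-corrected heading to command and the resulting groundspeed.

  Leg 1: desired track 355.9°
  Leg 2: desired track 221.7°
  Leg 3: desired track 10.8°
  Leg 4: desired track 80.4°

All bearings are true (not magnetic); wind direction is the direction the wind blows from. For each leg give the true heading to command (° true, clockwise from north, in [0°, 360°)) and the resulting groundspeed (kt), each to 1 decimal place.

Leg 1: desired track 355.9°; wind correction -4.6° → command heading 351.3°, groundspeed 103.2 kt
Leg 2: desired track 221.7°; wind correction -1.8° → command heading 219.9°, groundspeed 79.2 kt
Leg 3: desired track 10.8°; wind correction -2.7° → command heading 8.1°, groundspeed 104.9 kt
Leg 4: desired track 80.4°; wind correction +6.5° → command heading 86.9°, groundspeed 100.2 kt

Leg 1: heading=351.3°, groundspeed=103.2 kt
Leg 2: heading=219.9°, groundspeed=79.2 kt
Leg 3: heading=8.1°, groundspeed=104.9 kt
Leg 4: heading=86.9°, groundspeed=100.2 kt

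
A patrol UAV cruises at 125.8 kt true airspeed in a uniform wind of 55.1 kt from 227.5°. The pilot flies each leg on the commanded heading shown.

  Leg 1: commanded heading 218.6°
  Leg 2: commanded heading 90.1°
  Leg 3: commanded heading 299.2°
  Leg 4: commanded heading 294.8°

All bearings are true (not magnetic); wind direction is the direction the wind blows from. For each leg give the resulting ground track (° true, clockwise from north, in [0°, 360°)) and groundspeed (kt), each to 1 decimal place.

Leg 1: heading 218.6°; drift -6.8° → track 211.8°, groundspeed 71.9 kt
Leg 2: heading 90.1°; drift -12.6° → track 77.5°, groundspeed 170.5 kt
Leg 3: heading 299.2°; drift +25.7° → track 324.9°, groundspeed 120.5 kt
Leg 4: heading 294.8°; drift +25.9° → track 320.7°, groundspeed 116.2 kt

Leg 1: track=211.8°, groundspeed=71.9 kt
Leg 2: track=77.5°, groundspeed=170.5 kt
Leg 3: track=324.9°, groundspeed=120.5 kt
Leg 4: track=320.7°, groundspeed=116.2 kt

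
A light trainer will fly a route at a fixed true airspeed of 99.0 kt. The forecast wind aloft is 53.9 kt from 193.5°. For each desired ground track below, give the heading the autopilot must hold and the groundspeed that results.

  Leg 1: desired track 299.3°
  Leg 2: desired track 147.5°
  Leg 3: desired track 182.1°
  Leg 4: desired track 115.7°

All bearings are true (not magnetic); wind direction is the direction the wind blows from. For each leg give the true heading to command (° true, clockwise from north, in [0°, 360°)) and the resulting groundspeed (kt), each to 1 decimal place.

Leg 1: heading=267.7°, groundspeed=99.0 kt
Leg 2: heading=170.6°, groundspeed=53.6 kt
Leg 3: heading=188.3°, groundspeed=45.6 kt
Leg 4: heading=147.9°, groundspeed=72.4 kt

Leg 1: desired track 299.3°; wind correction -31.6° → command heading 267.7°, groundspeed 99.0 kt
Leg 2: desired track 147.5°; wind correction +23.1° → command heading 170.6°, groundspeed 53.6 kt
Leg 3: desired track 182.1°; wind correction +6.2° → command heading 188.3°, groundspeed 45.6 kt
Leg 4: desired track 115.7°; wind correction +32.2° → command heading 147.9°, groundspeed 72.4 kt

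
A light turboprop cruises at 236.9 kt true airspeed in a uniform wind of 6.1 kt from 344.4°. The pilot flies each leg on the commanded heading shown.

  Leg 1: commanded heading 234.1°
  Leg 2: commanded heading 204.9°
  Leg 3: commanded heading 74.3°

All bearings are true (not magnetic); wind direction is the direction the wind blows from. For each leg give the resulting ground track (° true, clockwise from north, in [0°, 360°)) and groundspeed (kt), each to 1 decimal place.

Leg 1: heading 234.1°; drift -1.4° → track 232.7°, groundspeed 239.1 kt
Leg 2: heading 204.9°; drift -0.9° → track 204.0°, groundspeed 241.6 kt
Leg 3: heading 74.3°; drift +1.5° → track 75.8°, groundspeed 237.0 kt

Leg 1: track=232.7°, groundspeed=239.1 kt
Leg 2: track=204.0°, groundspeed=241.6 kt
Leg 3: track=75.8°, groundspeed=237.0 kt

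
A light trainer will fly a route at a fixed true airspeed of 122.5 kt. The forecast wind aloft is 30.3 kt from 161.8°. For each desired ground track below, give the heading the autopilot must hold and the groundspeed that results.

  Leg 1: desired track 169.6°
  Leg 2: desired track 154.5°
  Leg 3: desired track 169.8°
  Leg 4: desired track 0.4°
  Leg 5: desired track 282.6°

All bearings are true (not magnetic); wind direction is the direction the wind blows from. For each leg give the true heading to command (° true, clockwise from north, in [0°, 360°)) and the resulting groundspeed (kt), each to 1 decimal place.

Leg 1: heading=167.7°, groundspeed=92.4 kt
Leg 2: heading=156.3°, groundspeed=92.4 kt
Leg 3: heading=167.8°, groundspeed=92.4 kt
Leg 4: heading=4.9°, groundspeed=150.8 kt
Leg 5: heading=270.3°, groundspeed=135.2 kt

Leg 1: desired track 169.6°; wind correction -1.9° → command heading 167.7°, groundspeed 92.4 kt
Leg 2: desired track 154.5°; wind correction +1.8° → command heading 156.3°, groundspeed 92.4 kt
Leg 3: desired track 169.8°; wind correction -2.0° → command heading 167.8°, groundspeed 92.4 kt
Leg 4: desired track 0.4°; wind correction +4.5° → command heading 4.9°, groundspeed 150.8 kt
Leg 5: desired track 282.6°; wind correction -12.3° → command heading 270.3°, groundspeed 135.2 kt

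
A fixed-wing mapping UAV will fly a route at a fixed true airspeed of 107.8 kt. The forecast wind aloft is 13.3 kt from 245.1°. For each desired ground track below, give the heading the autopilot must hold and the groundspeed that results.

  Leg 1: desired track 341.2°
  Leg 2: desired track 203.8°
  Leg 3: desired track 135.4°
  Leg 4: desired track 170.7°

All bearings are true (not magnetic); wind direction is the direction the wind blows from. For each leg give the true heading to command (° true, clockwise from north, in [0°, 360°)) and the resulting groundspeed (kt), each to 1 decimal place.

Leg 1: heading=334.2°, groundspeed=108.4 kt
Leg 2: heading=208.5°, groundspeed=97.5 kt
Leg 3: heading=142.1°, groundspeed=111.6 kt
Leg 4: heading=177.5°, groundspeed=103.5 kt

Leg 1: desired track 341.2°; wind correction -7.0° → command heading 334.2°, groundspeed 108.4 kt
Leg 2: desired track 203.8°; wind correction +4.7° → command heading 208.5°, groundspeed 97.5 kt
Leg 3: desired track 135.4°; wind correction +6.7° → command heading 142.1°, groundspeed 111.6 kt
Leg 4: desired track 170.7°; wind correction +6.8° → command heading 177.5°, groundspeed 103.5 kt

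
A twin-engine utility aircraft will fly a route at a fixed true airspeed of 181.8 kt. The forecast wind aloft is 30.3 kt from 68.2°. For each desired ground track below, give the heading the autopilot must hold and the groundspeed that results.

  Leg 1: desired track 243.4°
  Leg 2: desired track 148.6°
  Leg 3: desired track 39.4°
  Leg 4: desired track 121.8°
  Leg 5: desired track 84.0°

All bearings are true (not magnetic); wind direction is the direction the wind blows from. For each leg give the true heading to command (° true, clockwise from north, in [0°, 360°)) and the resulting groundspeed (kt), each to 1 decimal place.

Leg 1: desired track 243.4°; wind correction -0.8° → command heading 242.6°, groundspeed 212.0 kt
Leg 2: desired track 148.6°; wind correction -9.5° → command heading 139.1°, groundspeed 174.3 kt
Leg 3: desired track 39.4°; wind correction +4.6° → command heading 44.0°, groundspeed 154.7 kt
Leg 4: desired track 121.8°; wind correction -7.7° → command heading 114.1°, groundspeed 162.2 kt
Leg 5: desired track 84.0°; wind correction -2.6° → command heading 81.4°, groundspeed 152.5 kt

Leg 1: heading=242.6°, groundspeed=212.0 kt
Leg 2: heading=139.1°, groundspeed=174.3 kt
Leg 3: heading=44.0°, groundspeed=154.7 kt
Leg 4: heading=114.1°, groundspeed=162.2 kt
Leg 5: heading=81.4°, groundspeed=152.5 kt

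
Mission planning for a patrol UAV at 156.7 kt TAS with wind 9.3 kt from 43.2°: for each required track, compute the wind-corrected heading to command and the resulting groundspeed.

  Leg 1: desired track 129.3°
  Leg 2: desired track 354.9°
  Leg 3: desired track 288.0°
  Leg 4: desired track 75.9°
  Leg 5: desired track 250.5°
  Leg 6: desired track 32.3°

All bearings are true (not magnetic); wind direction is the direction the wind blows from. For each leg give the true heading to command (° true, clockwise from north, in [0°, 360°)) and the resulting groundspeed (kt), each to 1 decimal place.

Leg 1: heading=125.9°, groundspeed=155.8 kt
Leg 2: heading=357.4°, groundspeed=150.4 kt
Leg 3: heading=291.1°, groundspeed=160.4 kt
Leg 4: heading=74.1°, groundspeed=148.8 kt
Leg 5: heading=252.1°, groundspeed=164.9 kt
Leg 6: heading=32.9°, groundspeed=147.6 kt

Leg 1: desired track 129.3°; wind correction -3.4° → command heading 125.9°, groundspeed 155.8 kt
Leg 2: desired track 354.9°; wind correction +2.5° → command heading 357.4°, groundspeed 150.4 kt
Leg 3: desired track 288.0°; wind correction +3.1° → command heading 291.1°, groundspeed 160.4 kt
Leg 4: desired track 75.9°; wind correction -1.8° → command heading 74.1°, groundspeed 148.8 kt
Leg 5: desired track 250.5°; wind correction +1.6° → command heading 252.1°, groundspeed 164.9 kt
Leg 6: desired track 32.3°; wind correction +0.6° → command heading 32.9°, groundspeed 147.6 kt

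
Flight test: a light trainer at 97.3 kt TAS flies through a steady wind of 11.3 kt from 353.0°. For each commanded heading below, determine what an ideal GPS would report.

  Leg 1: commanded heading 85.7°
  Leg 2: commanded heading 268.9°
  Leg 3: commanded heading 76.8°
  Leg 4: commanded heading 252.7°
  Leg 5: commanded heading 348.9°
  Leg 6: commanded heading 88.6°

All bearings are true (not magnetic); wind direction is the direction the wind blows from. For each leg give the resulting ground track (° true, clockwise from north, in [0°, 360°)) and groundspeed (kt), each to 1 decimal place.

Leg 1: heading 85.7°; drift +6.6° → track 92.3°, groundspeed 98.5 kt
Leg 2: heading 268.9°; drift -6.7° → track 262.2°, groundspeed 96.8 kt
Leg 3: heading 76.8°; drift +6.7° → track 83.5°, groundspeed 96.7 kt
Leg 4: heading 252.7°; drift -6.4° → track 246.3°, groundspeed 99.9 kt
Leg 5: heading 348.9°; drift -0.5° → track 348.4°, groundspeed 86.0 kt
Leg 6: heading 88.6°; drift +6.5° → track 95.1°, groundspeed 99.0 kt

Leg 1: track=92.3°, groundspeed=98.5 kt
Leg 2: track=262.2°, groundspeed=96.8 kt
Leg 3: track=83.5°, groundspeed=96.7 kt
Leg 4: track=246.3°, groundspeed=99.9 kt
Leg 5: track=348.4°, groundspeed=86.0 kt
Leg 6: track=95.1°, groundspeed=99.0 kt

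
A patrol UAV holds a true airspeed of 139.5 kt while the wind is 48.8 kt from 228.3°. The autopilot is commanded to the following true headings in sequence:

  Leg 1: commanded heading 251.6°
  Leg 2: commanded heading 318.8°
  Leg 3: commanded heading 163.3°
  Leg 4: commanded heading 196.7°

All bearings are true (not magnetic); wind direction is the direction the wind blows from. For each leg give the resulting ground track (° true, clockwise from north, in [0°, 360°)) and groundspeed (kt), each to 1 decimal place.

Leg 1: track=263.1°, groundspeed=96.6 kt
Leg 2: track=338.0°, groundspeed=148.2 kt
Leg 3: track=142.9°, groundspeed=126.8 kt
Leg 4: track=182.1°, groundspeed=101.2 kt

Leg 1: heading 251.6°; drift +11.5° → track 263.1°, groundspeed 96.6 kt
Leg 2: heading 318.8°; drift +19.2° → track 338.0°, groundspeed 148.2 kt
Leg 3: heading 163.3°; drift -20.4° → track 142.9°, groundspeed 126.8 kt
Leg 4: heading 196.7°; drift -14.6° → track 182.1°, groundspeed 101.2 kt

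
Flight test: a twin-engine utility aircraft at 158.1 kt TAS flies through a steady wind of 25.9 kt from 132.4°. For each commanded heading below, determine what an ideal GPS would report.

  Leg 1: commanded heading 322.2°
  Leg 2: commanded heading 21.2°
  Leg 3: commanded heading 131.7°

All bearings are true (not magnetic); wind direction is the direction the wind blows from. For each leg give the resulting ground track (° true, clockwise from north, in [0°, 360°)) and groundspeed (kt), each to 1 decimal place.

Leg 1: heading 322.2°; drift -1.4° → track 320.8°, groundspeed 183.7 kt
Leg 2: heading 21.2°; drift -8.2° → track 13.0°, groundspeed 169.2 kt
Leg 3: heading 131.7°; drift -0.1° → track 131.6°, groundspeed 132.2 kt

Leg 1: track=320.8°, groundspeed=183.7 kt
Leg 2: track=13.0°, groundspeed=169.2 kt
Leg 3: track=131.6°, groundspeed=132.2 kt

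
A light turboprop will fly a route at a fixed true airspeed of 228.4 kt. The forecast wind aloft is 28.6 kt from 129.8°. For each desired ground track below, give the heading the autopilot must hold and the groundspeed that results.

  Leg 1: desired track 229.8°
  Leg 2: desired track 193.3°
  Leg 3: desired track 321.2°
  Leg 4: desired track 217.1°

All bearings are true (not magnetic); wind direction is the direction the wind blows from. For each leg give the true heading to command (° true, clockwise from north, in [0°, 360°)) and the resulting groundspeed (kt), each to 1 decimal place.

Leg 1: desired track 229.8°; wind correction -7.1° → command heading 222.7°, groundspeed 231.6 kt
Leg 2: desired track 193.3°; wind correction -6.4° → command heading 186.9°, groundspeed 214.2 kt
Leg 3: desired track 321.2°; wind correction +1.4° → command heading 322.6°, groundspeed 256.4 kt
Leg 4: desired track 217.1°; wind correction -7.2° → command heading 209.9°, groundspeed 225.3 kt

Leg 1: heading=222.7°, groundspeed=231.6 kt
Leg 2: heading=186.9°, groundspeed=214.2 kt
Leg 3: heading=322.6°, groundspeed=256.4 kt
Leg 4: heading=209.9°, groundspeed=225.3 kt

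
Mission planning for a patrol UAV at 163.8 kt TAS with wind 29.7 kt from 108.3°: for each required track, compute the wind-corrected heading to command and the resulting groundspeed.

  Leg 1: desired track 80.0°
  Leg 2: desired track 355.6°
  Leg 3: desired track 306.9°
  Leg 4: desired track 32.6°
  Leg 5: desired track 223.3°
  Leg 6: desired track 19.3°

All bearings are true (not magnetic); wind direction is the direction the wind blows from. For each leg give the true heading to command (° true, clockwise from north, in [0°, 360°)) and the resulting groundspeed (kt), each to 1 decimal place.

Leg 1: desired track 80.0°; wind correction +4.9° → command heading 84.9°, groundspeed 137.0 kt
Leg 2: desired track 355.6°; wind correction +9.6° → command heading 5.2°, groundspeed 173.0 kt
Leg 3: desired track 306.9°; wind correction +3.3° → command heading 310.2°, groundspeed 191.7 kt
Leg 4: desired track 32.6°; wind correction +10.1° → command heading 42.7°, groundspeed 153.9 kt
Leg 5: desired track 223.3°; wind correction -9.5° → command heading 213.8°, groundspeed 174.1 kt
Leg 6: desired track 19.3°; wind correction +10.4° → command heading 29.7°, groundspeed 160.6 kt

Leg 1: heading=84.9°, groundspeed=137.0 kt
Leg 2: heading=5.2°, groundspeed=173.0 kt
Leg 3: heading=310.2°, groundspeed=191.7 kt
Leg 4: heading=42.7°, groundspeed=153.9 kt
Leg 5: heading=213.8°, groundspeed=174.1 kt
Leg 6: heading=29.7°, groundspeed=160.6 kt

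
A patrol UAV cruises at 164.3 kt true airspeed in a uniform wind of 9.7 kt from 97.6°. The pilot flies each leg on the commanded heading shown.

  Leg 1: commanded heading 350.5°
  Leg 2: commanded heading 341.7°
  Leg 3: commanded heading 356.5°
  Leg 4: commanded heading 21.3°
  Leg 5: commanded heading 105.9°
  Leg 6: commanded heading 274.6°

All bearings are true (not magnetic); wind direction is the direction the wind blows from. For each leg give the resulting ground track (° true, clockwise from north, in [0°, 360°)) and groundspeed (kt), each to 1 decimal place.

Leg 1: heading 350.5°; drift -3.2° → track 347.3°, groundspeed 167.4 kt
Leg 2: heading 341.7°; drift -3.0° → track 338.7°, groundspeed 168.8 kt
Leg 3: heading 356.5°; drift -3.3° → track 353.2°, groundspeed 166.4 kt
Leg 4: heading 21.3°; drift -3.3° → track 18.0°, groundspeed 162.3 kt
Leg 5: heading 105.9°; drift +0.5° → track 106.4°, groundspeed 154.7 kt
Leg 6: heading 274.6°; drift +0.2° → track 274.8°, groundspeed 174.0 kt

Leg 1: track=347.3°, groundspeed=167.4 kt
Leg 2: track=338.7°, groundspeed=168.8 kt
Leg 3: track=353.2°, groundspeed=166.4 kt
Leg 4: track=18.0°, groundspeed=162.3 kt
Leg 5: track=106.4°, groundspeed=154.7 kt
Leg 6: track=274.8°, groundspeed=174.0 kt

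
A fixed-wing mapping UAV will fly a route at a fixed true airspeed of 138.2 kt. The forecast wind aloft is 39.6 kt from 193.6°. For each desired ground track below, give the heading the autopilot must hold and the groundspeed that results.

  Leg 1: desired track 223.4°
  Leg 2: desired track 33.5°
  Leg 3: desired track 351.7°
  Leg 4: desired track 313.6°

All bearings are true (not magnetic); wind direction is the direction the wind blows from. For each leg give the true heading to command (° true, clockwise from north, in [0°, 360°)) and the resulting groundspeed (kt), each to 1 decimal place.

Leg 1: desired track 223.4°; wind correction -8.2° → command heading 215.2°, groundspeed 102.4 kt
Leg 2: desired track 33.5°; wind correction +5.6° → command heading 39.1°, groundspeed 174.8 kt
Leg 3: desired track 351.7°; wind correction -6.1° → command heading 345.6°, groundspeed 174.2 kt
Leg 4: desired track 313.6°; wind correction -14.4° → command heading 299.2°, groundspeed 153.7 kt

Leg 1: heading=215.2°, groundspeed=102.4 kt
Leg 2: heading=39.1°, groundspeed=174.8 kt
Leg 3: heading=345.6°, groundspeed=174.2 kt
Leg 4: heading=299.2°, groundspeed=153.7 kt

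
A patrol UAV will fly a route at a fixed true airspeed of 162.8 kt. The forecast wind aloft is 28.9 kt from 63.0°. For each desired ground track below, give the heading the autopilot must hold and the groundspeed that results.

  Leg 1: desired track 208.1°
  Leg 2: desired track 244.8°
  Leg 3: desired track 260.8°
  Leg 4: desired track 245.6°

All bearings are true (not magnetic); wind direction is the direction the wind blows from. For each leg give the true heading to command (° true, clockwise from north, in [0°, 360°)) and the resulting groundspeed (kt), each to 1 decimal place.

Leg 1: heading=202.3°, groundspeed=185.7 kt
Leg 2: heading=245.1°, groundspeed=191.7 kt
Leg 3: heading=263.9°, groundspeed=190.1 kt
Leg 4: heading=246.1°, groundspeed=191.7 kt

Leg 1: desired track 208.1°; wind correction -5.8° → command heading 202.3°, groundspeed 185.7 kt
Leg 2: desired track 244.8°; wind correction +0.3° → command heading 245.1°, groundspeed 191.7 kt
Leg 3: desired track 260.8°; wind correction +3.1° → command heading 263.9°, groundspeed 190.1 kt
Leg 4: desired track 245.6°; wind correction +0.5° → command heading 246.1°, groundspeed 191.7 kt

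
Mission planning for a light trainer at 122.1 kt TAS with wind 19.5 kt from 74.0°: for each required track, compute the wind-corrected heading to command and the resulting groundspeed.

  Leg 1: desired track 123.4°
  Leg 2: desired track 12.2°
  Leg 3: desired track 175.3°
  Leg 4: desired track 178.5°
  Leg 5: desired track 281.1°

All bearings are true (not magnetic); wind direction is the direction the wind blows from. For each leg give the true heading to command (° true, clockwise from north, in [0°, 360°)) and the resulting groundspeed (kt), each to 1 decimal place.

Leg 1: heading=116.4°, groundspeed=108.5 kt
Leg 2: heading=20.3°, groundspeed=111.7 kt
Leg 3: heading=166.3°, groundspeed=124.4 kt
Leg 4: heading=169.6°, groundspeed=125.5 kt
Leg 5: heading=285.3°, groundspeed=139.1 kt

Leg 1: desired track 123.4°; wind correction -7.0° → command heading 116.4°, groundspeed 108.5 kt
Leg 2: desired track 12.2°; wind correction +8.1° → command heading 20.3°, groundspeed 111.7 kt
Leg 3: desired track 175.3°; wind correction -9.0° → command heading 166.3°, groundspeed 124.4 kt
Leg 4: desired track 178.5°; wind correction -8.9° → command heading 169.6°, groundspeed 125.5 kt
Leg 5: desired track 281.1°; wind correction +4.2° → command heading 285.3°, groundspeed 139.1 kt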